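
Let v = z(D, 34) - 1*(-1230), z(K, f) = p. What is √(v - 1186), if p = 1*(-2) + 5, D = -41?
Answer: √47 ≈ 6.8557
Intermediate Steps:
p = 3 (p = -2 + 5 = 3)
z(K, f) = 3
v = 1233 (v = 3 - 1*(-1230) = 3 + 1230 = 1233)
√(v - 1186) = √(1233 - 1186) = √47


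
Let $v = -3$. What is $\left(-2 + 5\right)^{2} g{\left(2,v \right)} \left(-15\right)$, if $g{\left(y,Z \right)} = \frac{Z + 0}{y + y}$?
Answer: $\frac{405}{4} \approx 101.25$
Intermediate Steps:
$g{\left(y,Z \right)} = \frac{Z}{2 y}$
$\left(-2 + 5\right)^{2} g{\left(2,v \right)} \left(-15\right) = \left(-2 + 5\right)^{2} \cdot \frac{1}{2} \left(-3\right) \frac{1}{2} \left(-15\right) = 3^{2} \cdot \frac{1}{2} \left(-3\right) \frac{1}{2} \left(-15\right) = 9 \left(- \frac{3}{4}\right) \left(-15\right) = \left(- \frac{27}{4}\right) \left(-15\right) = \frac{405}{4}$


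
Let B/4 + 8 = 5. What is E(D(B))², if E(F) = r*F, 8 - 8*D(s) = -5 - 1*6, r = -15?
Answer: 81225/64 ≈ 1269.1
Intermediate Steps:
B = -12 (B = -32 + 4*5 = -32 + 20 = -12)
D(s) = 19/8 (D(s) = 1 - (-5 - 1*6)/8 = 1 - (-5 - 6)/8 = 1 - ⅛*(-11) = 1 + 11/8 = 19/8)
E(F) = -15*F
E(D(B))² = (-15*19/8)² = (-285/8)² = 81225/64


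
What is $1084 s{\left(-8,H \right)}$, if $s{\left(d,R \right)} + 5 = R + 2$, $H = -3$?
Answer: $-6504$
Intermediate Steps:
$s{\left(d,R \right)} = -3 + R$ ($s{\left(d,R \right)} = -5 + \left(R + 2\right) = -5 + \left(2 + R\right) = -3 + R$)
$1084 s{\left(-8,H \right)} = 1084 \left(-3 - 3\right) = 1084 \left(-6\right) = -6504$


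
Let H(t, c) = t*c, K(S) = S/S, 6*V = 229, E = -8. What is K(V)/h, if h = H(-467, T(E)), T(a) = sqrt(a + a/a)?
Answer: I*sqrt(7)/3269 ≈ 0.00080935*I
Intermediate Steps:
V = 229/6 (V = (1/6)*229 = 229/6 ≈ 38.167)
K(S) = 1
T(a) = sqrt(1 + a) (T(a) = sqrt(a + 1) = sqrt(1 + a))
H(t, c) = c*t
h = -467*I*sqrt(7) (h = sqrt(1 - 8)*(-467) = sqrt(-7)*(-467) = (I*sqrt(7))*(-467) = -467*I*sqrt(7) ≈ -1235.6*I)
K(V)/h = 1/(-467*I*sqrt(7)) = 1*(I*sqrt(7)/3269) = I*sqrt(7)/3269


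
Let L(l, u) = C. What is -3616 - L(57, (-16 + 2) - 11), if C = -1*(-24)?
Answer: -3640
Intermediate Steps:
C = 24
L(l, u) = 24
-3616 - L(57, (-16 + 2) - 11) = -3616 - 1*24 = -3616 - 24 = -3640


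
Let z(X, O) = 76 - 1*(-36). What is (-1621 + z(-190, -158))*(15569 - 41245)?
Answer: 38745084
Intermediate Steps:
z(X, O) = 112 (z(X, O) = 76 + 36 = 112)
(-1621 + z(-190, -158))*(15569 - 41245) = (-1621 + 112)*(15569 - 41245) = -1509*(-25676) = 38745084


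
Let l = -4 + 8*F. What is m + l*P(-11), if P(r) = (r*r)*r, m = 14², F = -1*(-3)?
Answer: -26424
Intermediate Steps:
F = 3
m = 196
P(r) = r³ (P(r) = r²*r = r³)
l = 20 (l = -4 + 8*3 = -4 + 24 = 20)
m + l*P(-11) = 196 + 20*(-11)³ = 196 + 20*(-1331) = 196 - 26620 = -26424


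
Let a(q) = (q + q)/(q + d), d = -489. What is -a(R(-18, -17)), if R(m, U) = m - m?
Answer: 0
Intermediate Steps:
R(m, U) = 0
a(q) = 2*q/(-489 + q) (a(q) = (q + q)/(q - 489) = (2*q)/(-489 + q) = 2*q/(-489 + q))
-a(R(-18, -17)) = -2*0/(-489 + 0) = -2*0/(-489) = -2*0*(-1)/489 = -1*0 = 0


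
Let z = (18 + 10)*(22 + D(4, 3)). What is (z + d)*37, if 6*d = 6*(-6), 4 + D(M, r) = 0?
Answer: 18426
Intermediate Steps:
D(M, r) = -4 (D(M, r) = -4 + 0 = -4)
d = -6 (d = (6*(-6))/6 = (1/6)*(-36) = -6)
z = 504 (z = (18 + 10)*(22 - 4) = 28*18 = 504)
(z + d)*37 = (504 - 6)*37 = 498*37 = 18426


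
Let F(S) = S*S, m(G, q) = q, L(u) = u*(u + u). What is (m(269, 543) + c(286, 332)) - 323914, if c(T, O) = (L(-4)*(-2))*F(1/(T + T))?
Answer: -6612613583/20449 ≈ -3.2337e+5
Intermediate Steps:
L(u) = 2*u² (L(u) = u*(2*u) = 2*u²)
F(S) = S²
c(T, O) = -16/T² (c(T, O) = ((2*(-4)²)*(-2))*(1/(T + T))² = ((2*16)*(-2))*(1/(2*T))² = (32*(-2))*(1/(2*T))² = -16/T²)
(m(269, 543) + c(286, 332)) - 323914 = (543 - 16/286²) - 323914 = (543 - 16*1/81796) - 323914 = (543 - 4/20449) - 323914 = 11103803/20449 - 323914 = -6612613583/20449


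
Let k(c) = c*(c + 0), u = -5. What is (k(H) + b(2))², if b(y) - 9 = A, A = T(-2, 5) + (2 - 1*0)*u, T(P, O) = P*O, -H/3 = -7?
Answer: 184900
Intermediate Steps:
H = 21 (H = -3*(-7) = 21)
T(P, O) = O*P
A = -20 (A = 5*(-2) + (2 - 1*0)*(-5) = -10 + (2 + 0)*(-5) = -10 + 2*(-5) = -10 - 10 = -20)
k(c) = c² (k(c) = c*c = c²)
b(y) = -11 (b(y) = 9 - 20 = -11)
(k(H) + b(2))² = (21² - 11)² = (441 - 11)² = 430² = 184900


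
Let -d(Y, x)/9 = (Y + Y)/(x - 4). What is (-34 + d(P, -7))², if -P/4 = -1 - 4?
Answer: 196/121 ≈ 1.6198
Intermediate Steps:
P = 20 (P = -4*(-1 - 4) = -4*(-5) = 20)
d(Y, x) = -18*Y/(-4 + x) (d(Y, x) = -9*(Y + Y)/(x - 4) = -9*2*Y/(-4 + x) = -18*Y/(-4 + x))
(-34 + d(P, -7))² = (-34 - 18*20/(-4 - 7))² = (-34 - 18*20/(-11))² = (-34 - 18*20*(-1/11))² = (-34 + 360/11)² = (-14/11)² = 196/121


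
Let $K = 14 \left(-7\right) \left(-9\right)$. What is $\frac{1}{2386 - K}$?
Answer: $\frac{1}{1504} \approx 0.00066489$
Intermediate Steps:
$K = 882$ ($K = \left(-98\right) \left(-9\right) = 882$)
$\frac{1}{2386 - K} = \frac{1}{2386 - 882} = \frac{1}{1504}$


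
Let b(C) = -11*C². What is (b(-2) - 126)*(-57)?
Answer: 9690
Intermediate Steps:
(b(-2) - 126)*(-57) = (-11*(-2)² - 126)*(-57) = (-11*4 - 126)*(-57) = (-44 - 126)*(-57) = -170*(-57) = 9690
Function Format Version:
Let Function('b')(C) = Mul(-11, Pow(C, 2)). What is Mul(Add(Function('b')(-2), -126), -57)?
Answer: 9690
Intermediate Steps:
Mul(Add(Function('b')(-2), -126), -57) = Mul(Add(Mul(-11, Pow(-2, 2)), -126), -57) = Mul(Add(Mul(-11, 4), -126), -57) = Mul(Add(-44, -126), -57) = Mul(-170, -57) = 9690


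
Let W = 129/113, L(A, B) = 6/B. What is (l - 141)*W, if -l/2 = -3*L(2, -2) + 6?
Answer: -22059/113 ≈ -195.21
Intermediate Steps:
l = -30 (l = -2*(-18/(-2) + 6) = -2*(-18*(-1)/2 + 6) = -2*(-3*(-3) + 6) = -2*(9 + 6) = -2*15 = -30)
W = 129/113 (W = 129*(1/113) = 129/113 ≈ 1.1416)
(l - 141)*W = (-30 - 141)*(129/113) = -171*129/113 = -22059/113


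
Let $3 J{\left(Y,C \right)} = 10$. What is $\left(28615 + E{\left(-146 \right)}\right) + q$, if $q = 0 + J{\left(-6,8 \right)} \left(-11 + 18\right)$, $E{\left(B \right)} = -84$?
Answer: $\frac{85663}{3} \approx 28554.0$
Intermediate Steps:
$J{\left(Y,C \right)} = \frac{10}{3}$ ($J{\left(Y,C \right)} = \frac{1}{3} \cdot 10 = \frac{10}{3}$)
$q = \frac{70}{3}$ ($q = 0 + \frac{10 \left(-11 + 18\right)}{3} = 0 + \frac{10}{3} \cdot 7 = 0 + \frac{70}{3} = \frac{70}{3} \approx 23.333$)
$\left(28615 + E{\left(-146 \right)}\right) + q = \left(28615 - 84\right) + \frac{70}{3} = 28531 + \frac{70}{3} = \frac{85663}{3}$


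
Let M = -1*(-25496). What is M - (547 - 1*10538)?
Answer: 35487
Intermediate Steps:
M = 25496
M - (547 - 1*10538) = 25496 - (547 - 1*10538) = 25496 - (547 - 10538) = 25496 - 1*(-9991) = 25496 + 9991 = 35487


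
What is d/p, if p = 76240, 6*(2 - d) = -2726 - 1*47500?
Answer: 8373/76240 ≈ 0.10982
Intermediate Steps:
d = 8373 (d = 2 - (-2726 - 1*47500)/6 = 2 - (-2726 - 47500)/6 = 2 - ⅙*(-50226) = 2 + 8371 = 8373)
d/p = 8373/76240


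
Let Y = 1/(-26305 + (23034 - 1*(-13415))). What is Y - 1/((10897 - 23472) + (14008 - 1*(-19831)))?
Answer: 695/13481376 ≈ 5.1553e-5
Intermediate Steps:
Y = 1/10144 (Y = 1/(-26305 + (23034 + 13415)) = 1/(-26305 + 36449) = 1/10144 ≈ 9.8580e-5)
Y - 1/((10897 - 23472) + (14008 - 1*(-19831))) = 1/10144 - 1/((10897 - 23472) + (14008 - 1*(-19831))) = 1/10144 - 1/(-12575 + (14008 + 19831)) = 1/10144 - 1/(-12575 + 33839) = 1/10144 - 1/21264 = 695/13481376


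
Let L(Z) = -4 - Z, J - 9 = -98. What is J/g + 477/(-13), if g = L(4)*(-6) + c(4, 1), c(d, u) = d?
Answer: -1997/52 ≈ -38.404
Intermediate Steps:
J = -89 (J = 9 - 98 = -89)
g = 52 (g = (-4 - 1*4)*(-6) + 4 = (-4 - 4)*(-6) + 4 = -8*(-6) + 4 = 48 + 4 = 52)
J/g + 477/(-13) = -89/52 + 477/(-13) = -89*1/52 + 477*(-1/13) = -89/52 - 477/13 = -1997/52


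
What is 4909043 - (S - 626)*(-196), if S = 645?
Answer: 4912767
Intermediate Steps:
4909043 - (S - 626)*(-196) = 4909043 - (645 - 626)*(-196) = 4909043 - 19*(-196) = 4909043 - 1*(-3724) = 4909043 + 3724 = 4912767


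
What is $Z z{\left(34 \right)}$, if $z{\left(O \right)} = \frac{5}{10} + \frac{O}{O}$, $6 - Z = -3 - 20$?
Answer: $\frac{87}{2} \approx 43.5$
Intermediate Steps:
$Z = 29$ ($Z = 6 - \left(-3 - 20\right) = 6 - -23 = 6 + 23 = 29$)
$z{\left(O \right)} = \frac{3}{2}$ ($z{\left(O \right)} = 5 \cdot \frac{1}{10} + 1 = \frac{1}{2} + 1 = \frac{3}{2}$)
$Z z{\left(34 \right)} = 29 \cdot \frac{3}{2} = \frac{87}{2}$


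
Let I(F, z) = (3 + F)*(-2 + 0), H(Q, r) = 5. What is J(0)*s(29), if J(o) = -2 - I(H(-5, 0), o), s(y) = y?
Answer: 406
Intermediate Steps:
I(F, z) = -6 - 2*F (I(F, z) = (3 + F)*(-2) = -6 - 2*F)
J(o) = 14 (J(o) = -2 - (-6 - 2*5) = -2 - (-6 - 10) = -2 - 1*(-16) = -2 + 16 = 14)
J(0)*s(29) = 14*29 = 406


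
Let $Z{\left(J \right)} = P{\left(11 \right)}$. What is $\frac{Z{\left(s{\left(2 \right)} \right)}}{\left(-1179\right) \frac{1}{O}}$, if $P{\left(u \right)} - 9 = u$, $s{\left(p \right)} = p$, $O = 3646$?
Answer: $- \frac{72920}{1179} \approx -61.849$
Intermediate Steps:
$P{\left(u \right)} = 9 + u$
$Z{\left(J \right)} = 20$ ($Z{\left(J \right)} = 9 + 11 = 20$)
$\frac{Z{\left(s{\left(2 \right)} \right)}}{\left(-1179\right) \frac{1}{O}} = \frac{20}{\left(-1179\right) \frac{1}{3646}} = \frac{20}{- \frac{1179}{3646}} = 20 \left(- \frac{3646}{1179}\right) = - \frac{72920}{1179}$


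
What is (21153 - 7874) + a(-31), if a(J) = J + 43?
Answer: 13291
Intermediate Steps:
a(J) = 43 + J
(21153 - 7874) + a(-31) = (21153 - 7874) + (43 - 31) = 13279 + 12 = 13291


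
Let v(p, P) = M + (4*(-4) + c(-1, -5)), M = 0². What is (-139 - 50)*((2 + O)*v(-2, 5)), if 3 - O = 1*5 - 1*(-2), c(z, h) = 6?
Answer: -3780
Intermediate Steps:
M = 0
v(p, P) = -10 (v(p, P) = 0 + (4*(-4) + 6) = 0 + (-16 + 6) = 0 - 10 = -10)
O = -4 (O = 3 - (1*5 - 1*(-2)) = 3 - (5 + 2) = 3 - 1*7 = 3 - 7 = -4)
(-139 - 50)*((2 + O)*v(-2, 5)) = (-139 - 50)*((2 - 4)*(-10)) = -(-378)*(-10) = -189*20 = -3780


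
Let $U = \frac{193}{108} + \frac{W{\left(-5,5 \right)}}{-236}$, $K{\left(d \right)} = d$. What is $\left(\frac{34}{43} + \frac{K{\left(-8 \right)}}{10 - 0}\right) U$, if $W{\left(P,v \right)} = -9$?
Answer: $- \frac{1163}{68499} \approx -0.016978$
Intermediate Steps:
$U = \frac{5815}{3186}$ ($U = \frac{193}{108} - \frac{9}{-236} = 193 \cdot \frac{1}{108} - - \frac{9}{236} = \frac{193}{108} + \frac{9}{236} = \frac{5815}{3186} \approx 1.8252$)
$\left(\frac{34}{43} + \frac{K{\left(-8 \right)}}{10 - 0}\right) U = \left(\frac{34}{43} - \frac{8}{10 - 0}\right) \frac{5815}{3186} = \left(34 \cdot \frac{1}{43} - \frac{8}{10 + 0}\right) \frac{5815}{3186} = \left(\frac{34}{43} - \frac{8}{10}\right) \frac{5815}{3186} = \left(\frac{34}{43} - \frac{4}{5}\right) \frac{5815}{3186} = \left(- \frac{2}{215}\right) \frac{5815}{3186} = - \frac{1163}{68499}$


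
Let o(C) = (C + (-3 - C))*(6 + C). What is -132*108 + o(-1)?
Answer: -14271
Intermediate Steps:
o(C) = -18 - 3*C (o(C) = -3*(6 + C) = -18 - 3*C)
-132*108 + o(-1) = -132*108 + (-18 - 3*(-1)) = -14256 + (-18 + 3) = -14256 - 15 = -14271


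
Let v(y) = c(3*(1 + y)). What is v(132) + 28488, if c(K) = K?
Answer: 28887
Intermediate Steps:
v(y) = 3 + 3*y (v(y) = 3*(1 + y) = 3 + 3*y)
v(132) + 28488 = (3 + 3*132) + 28488 = (3 + 396) + 28488 = 399 + 28488 = 28887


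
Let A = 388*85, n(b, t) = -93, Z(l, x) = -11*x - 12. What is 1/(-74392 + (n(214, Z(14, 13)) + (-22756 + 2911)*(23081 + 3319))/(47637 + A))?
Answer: -80617/6521167957 ≈ -1.2362e-5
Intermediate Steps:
Z(l, x) = -12 - 11*x
A = 32980
1/(-74392 + (n(214, Z(14, 13)) + (-22756 + 2911)*(23081 + 3319))/(47637 + A)) = 1/(-74392 + (-93 + (-22756 + 2911)*(23081 + 3319))/(47637 + 32980)) = 1/(-74392 + (-93 - 19845*26400)/80617) = 1/(-74392 + (-93 - 523908000)*(1/80617)) = 1/(-74392 - 523908093*1/80617) = 1/(-74392 - 523908093/80617) = 1/(-6521167957/80617) = -80617/6521167957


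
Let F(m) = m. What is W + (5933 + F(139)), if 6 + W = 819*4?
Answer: 9342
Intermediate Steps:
W = 3270 (W = -6 + 819*4 = -6 + 3276 = 3270)
W + (5933 + F(139)) = 3270 + (5933 + 139) = 3270 + 6072 = 9342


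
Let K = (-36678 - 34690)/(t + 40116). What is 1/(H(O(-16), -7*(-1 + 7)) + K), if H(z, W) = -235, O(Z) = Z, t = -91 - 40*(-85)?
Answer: -43425/10276243 ≈ -0.0042258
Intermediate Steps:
t = 3309 (t = -91 + 3400 = 3309)
K = -71368/43425 (K = (-36678 - 34690)/(3309 + 40116) = -71368/43425 ≈ -1.6435)
1/(H(O(-16), -7*(-1 + 7)) + K) = 1/(-235 - 71368/43425) = 1/(-10276243/43425) = -43425/10276243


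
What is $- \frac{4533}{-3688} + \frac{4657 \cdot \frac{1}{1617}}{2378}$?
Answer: $\frac{8723792237}{7090596744} \approx 1.2303$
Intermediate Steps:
$- \frac{4533}{-3688} + \frac{4657 \cdot \frac{1}{1617}}{2378} = \left(-4533\right) \left(- \frac{1}{3688}\right) + 4657 \cdot \frac{1}{1617} \cdot \frac{1}{2378} = \frac{4533}{3688} + \frac{4657}{1617} \cdot \frac{1}{2378} = \frac{4533}{3688} + \frac{4657}{3845226} = \frac{8723792237}{7090596744}$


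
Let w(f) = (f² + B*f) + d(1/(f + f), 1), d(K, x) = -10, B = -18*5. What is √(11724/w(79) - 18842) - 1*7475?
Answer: -7475 + 3*I*√179856878/293 ≈ -7475.0 + 137.31*I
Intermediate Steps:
B = -90
w(f) = -10 + f² - 90*f (w(f) = (f² - 90*f) - 10 = -10 + f² - 90*f)
√(11724/w(79) - 18842) - 1*7475 = √(11724/(-10 + 79² - 90*79) - 18842) - 1*7475 = √(11724/(-10 + 6241 - 7110) - 18842) - 7475 = √(11724/(-879) - 18842) - 7475 = √(11724*(-1/879) - 18842) - 7475 = √(-3908/293 - 18842) - 7475 = √(-5524614/293) - 7475 = 3*I*√179856878/293 - 7475 = -7475 + 3*I*√179856878/293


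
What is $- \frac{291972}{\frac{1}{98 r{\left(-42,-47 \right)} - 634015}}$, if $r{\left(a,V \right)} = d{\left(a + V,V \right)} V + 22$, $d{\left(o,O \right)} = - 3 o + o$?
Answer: $423863635644$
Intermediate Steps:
$d{\left(o,O \right)} = - 2 o$
$r{\left(a,V \right)} = 22 + V \left(- 2 V - 2 a\right)$ ($r{\left(a,V \right)} = - 2 \left(a + V\right) V + 22 = - 2 \left(V + a\right) V + 22 = \left(- 2 V - 2 a\right) V + 22 = V \left(- 2 V - 2 a\right) + 22 = 22 + V \left(- 2 V - 2 a\right)$)
$- \frac{291972}{\frac{1}{98 r{\left(-42,-47 \right)} - 634015}} = - \frac{291972}{\frac{1}{98 \left(22 - - 94 \left(-47 - 42\right)\right) - 634015}} = - \frac{291972}{\frac{1}{98 \left(22 - \left(-94\right) \left(-89\right)\right) - 634015}} = - \frac{291972}{\frac{1}{98 \left(22 - 8366\right) - 634015}} = - \frac{291972}{\frac{1}{98 \left(-8344\right) - 634015}} = - \frac{291972}{\frac{1}{-817712 - 634015}} = - \frac{291972}{\frac{1}{-1451727}} = - \frac{291972}{- \frac{1}{1451727}} = \left(-291972\right) \left(-1451727\right) = 423863635644$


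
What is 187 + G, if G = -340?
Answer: -153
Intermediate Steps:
187 + G = 187 - 340 = -153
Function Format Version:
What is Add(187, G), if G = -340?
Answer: -153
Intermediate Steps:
Add(187, G) = Add(187, -340) = -153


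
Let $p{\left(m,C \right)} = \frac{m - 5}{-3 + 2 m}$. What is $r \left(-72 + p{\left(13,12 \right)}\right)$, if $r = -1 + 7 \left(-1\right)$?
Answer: $\frac{13184}{23} \approx 573.22$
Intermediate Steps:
$r = -8$ ($r = -1 - 7 = -8$)
$p{\left(m,C \right)} = \frac{-5 + m}{-3 + 2 m}$
$r \left(-72 + p{\left(13,12 \right)}\right) = - 8 \left(-72 + \frac{-5 + 13}{-3 + 2 \cdot 13}\right) = - 8 \left(-72 + \frac{1}{-3 + 26} \cdot 8\right) = - 8 \left(-72 + \frac{1}{23} \cdot 8\right) = - 8 \left(-72 + \frac{8}{23}\right) = \left(-8\right) \left(- \frac{1648}{23}\right) = \frac{13184}{23}$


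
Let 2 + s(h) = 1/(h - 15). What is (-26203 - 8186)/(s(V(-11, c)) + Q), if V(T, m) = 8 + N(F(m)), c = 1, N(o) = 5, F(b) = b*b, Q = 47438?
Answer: -68778/94871 ≈ -0.72496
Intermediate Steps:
F(b) = b²
V(T, m) = 13 (V(T, m) = 8 + 5 = 13)
s(h) = -2 + 1/(-15 + h) (s(h) = -2 + 1/(h - 15) = -2 + 1/(-15 + h))
(-26203 - 8186)/(s(V(-11, c)) + Q) = (-26203 - 8186)/((31 - 2*13)/(-15 + 13) + 47438) = -34389/((31 - 26)/(-2) + 47438) = -34389/(-½*5 + 47438) = -34389/(-5/2 + 47438) = -34389/94871/2 = -34389*2/94871 = -68778/94871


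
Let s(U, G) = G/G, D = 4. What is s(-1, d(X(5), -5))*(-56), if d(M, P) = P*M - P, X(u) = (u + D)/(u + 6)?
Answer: -56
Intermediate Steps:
X(u) = (4 + u)/(6 + u) (X(u) = (u + 4)/(u + 6) = (4 + u)/(6 + u))
d(M, P) = -P + M*P (d(M, P) = M*P - P = -P + M*P)
s(U, G) = 1
s(-1, d(X(5), -5))*(-56) = 1*(-56) = -56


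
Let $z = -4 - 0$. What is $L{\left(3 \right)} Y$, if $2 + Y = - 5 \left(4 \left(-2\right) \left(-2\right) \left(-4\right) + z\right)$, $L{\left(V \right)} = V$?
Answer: $1014$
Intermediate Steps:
$z = -4$ ($z = -4 + 0 = -4$)
$Y = 338$ ($Y = -2 - 5 \left(4 \left(-2\right) \left(-2\right) \left(-4\right) - 4\right) = -2 - 5 \left(\left(-8\right) \left(-2\right) \left(-4\right) - 4\right) = -2 - 5 \left(16 \left(-4\right) - 4\right) = -2 - 5 \left(-64 - 4\right) = -2 - -340 = -2 + 340 = 338$)
$L{\left(3 \right)} Y = 3 \cdot 338 = 1014$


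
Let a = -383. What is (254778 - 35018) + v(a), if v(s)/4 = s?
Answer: 218228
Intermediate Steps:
v(s) = 4*s
(254778 - 35018) + v(a) = (254778 - 35018) + 4*(-383) = 219760 - 1532 = 218228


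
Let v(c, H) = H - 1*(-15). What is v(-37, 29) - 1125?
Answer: -1081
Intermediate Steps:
v(c, H) = 15 + H (v(c, H) = H + 15 = 15 + H)
v(-37, 29) - 1125 = (15 + 29) - 1125 = 44 - 1125 = -1081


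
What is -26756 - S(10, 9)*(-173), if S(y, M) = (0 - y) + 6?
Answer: -27448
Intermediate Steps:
S(y, M) = 6 - y (S(y, M) = -y + 6 = 6 - y)
-26756 - S(10, 9)*(-173) = -26756 - (6 - 1*10)*(-173) = -26756 - (6 - 10)*(-173) = -26756 - (-4)*(-173) = -26756 - 1*692 = -26756 - 692 = -27448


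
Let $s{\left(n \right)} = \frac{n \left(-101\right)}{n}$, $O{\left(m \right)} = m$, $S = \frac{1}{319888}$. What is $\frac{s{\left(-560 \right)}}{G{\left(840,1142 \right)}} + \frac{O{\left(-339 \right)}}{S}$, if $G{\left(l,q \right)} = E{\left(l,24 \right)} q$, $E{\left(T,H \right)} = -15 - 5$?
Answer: $- \frac{2476816010779}{22840} \approx -1.0844 \cdot 10^{8}$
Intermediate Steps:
$E{\left(T,H \right)} = -20$ ($E{\left(T,H \right)} = -15 - 5 = -20$)
$G{\left(l,q \right)} = - 20 q$
$S = \frac{1}{319888} \approx 3.1261 \cdot 10^{-6}$
$s{\left(n \right)} = -101$ ($s{\left(n \right)} = \frac{\left(-101\right) n}{n} = -101$)
$\frac{s{\left(-560 \right)}}{G{\left(840,1142 \right)}} + \frac{O{\left(-339 \right)}}{S} = - \frac{101}{\left(-20\right) 1142} - 339 \frac{1}{\frac{1}{319888}} = - \frac{101}{-22840} - 108442032 = \left(-101\right) \left(- \frac{1}{22840}\right) - 108442032 = \frac{101}{22840} - 108442032 = - \frac{2476816010779}{22840}$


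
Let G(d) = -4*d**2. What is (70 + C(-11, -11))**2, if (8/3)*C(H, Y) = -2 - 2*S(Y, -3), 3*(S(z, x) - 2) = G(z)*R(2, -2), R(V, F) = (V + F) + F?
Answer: 485809/16 ≈ 30363.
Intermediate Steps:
R(V, F) = V + 2*F (R(V, F) = (F + V) + F = V + 2*F)
S(z, x) = 2 + 8*z**2/3 (S(z, x) = 2 + ((-4*z**2)*(2 + 2*(-2)))/3 = 2 + ((-4*z**2)*(2 - 4))/3 = 2 + (-4*z**2*(-2))/3 = 2 + (8*z**2)/3 = 2 + 8*z**2/3)
C(H, Y) = -9/4 - 2*Y**2 (C(H, Y) = 3*(-2 - 2*(2 + 8*Y**2/3))/8 = 3*(-2 + (-4 - 16*Y**2/3))/8 = 3*(-6 - 16*Y**2/3)/8 = -9/4 - 2*Y**2)
(70 + C(-11, -11))**2 = (70 + (-9/4 - 2*(-11)**2))**2 = (70 + (-9/4 - 2*121))**2 = (70 + (-9/4 - 242))**2 = (70 - 977/4)**2 = (-697/4)**2 = 485809/16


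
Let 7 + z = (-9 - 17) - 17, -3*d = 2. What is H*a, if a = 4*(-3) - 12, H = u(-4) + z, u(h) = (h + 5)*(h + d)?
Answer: 1312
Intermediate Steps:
d = -⅔ (d = -⅓*2 = -⅔ ≈ -0.66667)
u(h) = (5 + h)*(-⅔ + h) (u(h) = (h + 5)*(h - ⅔) = (5 + h)*(-⅔ + h))
z = -50 (z = -7 + ((-9 - 17) - 17) = -7 + (-26 - 17) = -7 - 43 = -50)
H = -164/3 (H = (-10/3 + (-4)² + (13/3)*(-4)) - 50 = (-10/3 + 16 - 52/3) - 50 = -14/3 - 50 = -164/3 ≈ -54.667)
a = -24 (a = -12 - 12 = -24)
H*a = -164/3*(-24) = 1312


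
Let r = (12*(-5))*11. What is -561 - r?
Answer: 99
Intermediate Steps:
r = -660 (r = -60*11 = -660)
-561 - r = -561 - 1*(-660) = -561 + 660 = 99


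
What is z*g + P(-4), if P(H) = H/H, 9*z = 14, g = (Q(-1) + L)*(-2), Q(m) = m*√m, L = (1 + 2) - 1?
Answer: -47/9 + 28*I/9 ≈ -5.2222 + 3.1111*I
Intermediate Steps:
L = 2 (L = 3 - 1 = 2)
Q(m) = m^(3/2)
g = -4 + 2*I (g = ((-1)^(3/2) + 2)*(-2) = (-I + 2)*(-2) = (2 - I)*(-2) = -4 + 2*I ≈ -4.0 + 2.0*I)
z = 14/9 (z = (⅑)*14 = 14/9 ≈ 1.5556)
P(H) = 1
z*g + P(-4) = 14*(-4 + 2*I)/9 + 1 = (-56/9 + 28*I/9) + 1 = -47/9 + 28*I/9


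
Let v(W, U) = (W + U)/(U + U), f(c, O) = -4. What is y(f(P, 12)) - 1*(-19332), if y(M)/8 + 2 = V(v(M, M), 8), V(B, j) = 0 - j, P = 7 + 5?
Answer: 19252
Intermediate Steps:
P = 12
v(W, U) = (U + W)/(2*U) (v(W, U) = (U + W)/((2*U)) = (U + W)*(1/(2*U)) = (U + W)/(2*U))
V(B, j) = -j
y(M) = -80 (y(M) = -16 + 8*(-1*8) = -16 + 8*(-8) = -16 - 64 = -80)
y(f(P, 12)) - 1*(-19332) = -80 - 1*(-19332) = -80 + 19332 = 19252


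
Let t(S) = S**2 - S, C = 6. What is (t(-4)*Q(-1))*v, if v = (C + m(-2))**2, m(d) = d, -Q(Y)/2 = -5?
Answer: 3200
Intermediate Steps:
Q(Y) = 10 (Q(Y) = -2*(-5) = 10)
v = 16 (v = (6 - 2)**2 = 4**2 = 16)
(t(-4)*Q(-1))*v = (-4*(-1 - 4)*10)*16 = (-4*(-5)*10)*16 = (20*10)*16 = 200*16 = 3200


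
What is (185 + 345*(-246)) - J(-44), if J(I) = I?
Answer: -84641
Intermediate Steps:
(185 + 345*(-246)) - J(-44) = (185 + 345*(-246)) - 1*(-44) = (185 - 84870) + 44 = -84685 + 44 = -84641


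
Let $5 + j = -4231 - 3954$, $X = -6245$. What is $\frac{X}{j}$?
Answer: $\frac{1249}{1638} \approx 0.76252$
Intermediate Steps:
$j = -8190$ ($j = -5 - 8185 = -8190$)
$\frac{X}{j} = - \frac{6245}{-8190} = \left(-6245\right) \left(- \frac{1}{8190}\right) = \frac{1249}{1638}$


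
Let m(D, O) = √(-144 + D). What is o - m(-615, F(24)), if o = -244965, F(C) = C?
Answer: -244965 - I*√759 ≈ -2.4497e+5 - 27.55*I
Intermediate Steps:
o - m(-615, F(24)) = -244965 - √(-144 - 615) = -244965 - √(-759) = -244965 - I*√759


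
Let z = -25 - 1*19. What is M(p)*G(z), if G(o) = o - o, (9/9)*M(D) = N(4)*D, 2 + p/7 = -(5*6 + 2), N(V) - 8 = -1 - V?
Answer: 0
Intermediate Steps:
N(V) = 7 - V (N(V) = 8 + (-1 - V) = 7 - V)
z = -44 (z = -25 - 19 = -44)
p = -238 (p = -14 + 7*(-(5*6 + 2)) = -14 + 7*(-(30 + 2)) = -14 + 7*(-1*32) = -14 + 7*(-32) = -14 - 224 = -238)
M(D) = 3*D (M(D) = (7 - 1*4)*D = (7 - 4)*D = 3*D)
G(o) = 0
M(p)*G(z) = (3*(-238))*0 = -714*0 = 0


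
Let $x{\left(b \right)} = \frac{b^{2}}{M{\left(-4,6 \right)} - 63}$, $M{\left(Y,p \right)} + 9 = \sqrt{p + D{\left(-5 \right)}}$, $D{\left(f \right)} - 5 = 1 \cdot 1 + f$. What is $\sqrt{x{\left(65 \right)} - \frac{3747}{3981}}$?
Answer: $\frac{\sqrt{-7559259481 + 1657423 \sqrt{7}}}{1327 \sqrt{72 - \sqrt{7}}} \approx 7.8651 i$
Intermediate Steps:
$D{\left(f \right)} = 6 + f$ ($D{\left(f \right)} = 5 + \left(1 \cdot 1 + f\right) = 5 + \left(1 + f\right) = 6 + f$)
$M{\left(Y,p \right)} = -9 + \sqrt{1 + p}$ ($M{\left(Y,p \right)} = -9 + \sqrt{p + \left(6 - 5\right)} = -9 + \sqrt{p + 1} = -9 + \sqrt{1 + p}$)
$x{\left(b \right)} = \frac{b^{2}}{-72 + \sqrt{7}}$ ($x{\left(b \right)} = \frac{b^{2}}{\left(-9 + \sqrt{1 + 6}\right) - 63} = \frac{b^{2}}{\left(-9 + \sqrt{7}\right) - 63} = \frac{b^{2}}{-72 + \sqrt{7}}$)
$\sqrt{x{\left(65 \right)} - \frac{3747}{3981}} = \sqrt{\left(- \frac{72 \cdot 65^{2}}{5177} - \frac{\sqrt{7} \cdot 65^{2}}{5177}\right) - \frac{3747}{3981}} = \sqrt{\left(\left(- \frac{72}{5177}\right) 4225 - \frac{1}{5177} \sqrt{7} \cdot 4225\right) - \frac{1249}{1327}} = \sqrt{\left(- \frac{304200}{5177} - \frac{4225 \sqrt{7}}{5177}\right) - \frac{1249}{1327}} = \sqrt{- \frac{410139473}{6869879} - \frac{4225 \sqrt{7}}{5177}}$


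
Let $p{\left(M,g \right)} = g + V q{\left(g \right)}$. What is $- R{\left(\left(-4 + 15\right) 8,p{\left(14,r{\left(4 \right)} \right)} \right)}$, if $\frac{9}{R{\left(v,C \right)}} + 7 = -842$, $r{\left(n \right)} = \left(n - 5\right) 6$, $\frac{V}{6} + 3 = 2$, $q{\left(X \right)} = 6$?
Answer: $\frac{3}{283} \approx 0.010601$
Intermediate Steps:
$V = -6$ ($V = -18 + 6 \cdot 2 = -18 + 12 = -6$)
$r{\left(n \right)} = -30 + 6 n$ ($r{\left(n \right)} = \left(-5 + n\right) 6 = -30 + 6 n$)
$p{\left(M,g \right)} = -36 + g$ ($p{\left(M,g \right)} = g - 36 = -36 + g$)
$R{\left(v,C \right)} = - \frac{3}{283}$ ($R{\left(v,C \right)} = \frac{9}{-7 - 842} = \frac{9}{-849} = 9 \left(- \frac{1}{849}\right) = - \frac{3}{283}$)
$- R{\left(\left(-4 + 15\right) 8,p{\left(14,r{\left(4 \right)} \right)} \right)} = \left(-1\right) \left(- \frac{3}{283}\right) = \frac{3}{283}$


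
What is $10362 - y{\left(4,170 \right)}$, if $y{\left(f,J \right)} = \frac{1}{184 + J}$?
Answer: $\frac{3668147}{354} \approx 10362.0$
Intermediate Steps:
$10362 - y{\left(4,170 \right)} = 10362 - \frac{1}{184 + 170} = 10362 - \frac{1}{354} = \frac{3668147}{354}$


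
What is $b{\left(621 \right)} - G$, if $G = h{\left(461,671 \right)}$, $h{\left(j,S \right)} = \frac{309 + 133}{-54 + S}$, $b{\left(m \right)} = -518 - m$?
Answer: $- \frac{703205}{617} \approx -1139.7$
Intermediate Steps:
$h{\left(j,S \right)} = \frac{442}{-54 + S}$
$G = \frac{442}{617}$ ($G = \frac{442}{-54 + 671} = \frac{442}{617} \approx 0.71637$)
$b{\left(621 \right)} - G = \left(-518 - 621\right) - \frac{442}{617} = -1139 - \frac{442}{617} = - \frac{703205}{617}$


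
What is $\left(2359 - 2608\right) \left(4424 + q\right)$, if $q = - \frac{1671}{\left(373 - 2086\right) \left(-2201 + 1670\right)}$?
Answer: $- \frac{111332935361}{101067} \approx -1.1016 \cdot 10^{6}$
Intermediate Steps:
$q = - \frac{557}{303201}$ ($q = - \frac{1671}{\left(-1713\right) \left(-531\right)} = - \frac{1671}{909603} = \left(-1671\right) \frac{1}{909603} = - \frac{557}{303201} \approx -0.0018371$)
$\left(2359 - 2608\right) \left(4424 + q\right) = \left(2359 - 2608\right) \left(4424 - \frac{557}{303201}\right) = \left(-249\right) \frac{1341360667}{303201} = - \frac{111332935361}{101067}$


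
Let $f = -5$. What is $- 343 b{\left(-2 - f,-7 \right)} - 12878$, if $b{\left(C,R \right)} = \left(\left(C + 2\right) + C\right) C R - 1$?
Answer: $45089$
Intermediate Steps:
$b{\left(C,R \right)} = -1 + C R \left(2 + 2 C\right)$ ($b{\left(C,R \right)} = \left(\left(2 + C\right) + C\right) C R - 1 = \left(2 + 2 C\right) C R - 1 = C \left(2 + 2 C\right) R - 1 = C R \left(2 + 2 C\right) - 1 = -1 + C R \left(2 + 2 C\right)$)
$- 343 b{\left(-2 - f,-7 \right)} - 12878 = - 343 \left(-1 + 2 \left(-2 - -5\right) \left(-7\right) + 2 \left(-7\right) \left(-2 - -5\right)^{2}\right) - 12878 = - 343 \left(-1 + 2 \left(-2 + 5\right) \left(-7\right) + 2 \left(-7\right) \left(-2 + 5\right)^{2}\right) - 12878 = - 343 \left(-1 + 2 \cdot 3 \left(-7\right) + 2 \left(-7\right) 3^{2}\right) - 12878 = - 343 \left(-1 - 42 + 2 \left(-7\right) 9\right) - 12878 = - 343 \left(-1 - 42 - 126\right) - 12878 = \left(-343\right) \left(-169\right) - 12878 = 57967 - 12878 = 45089$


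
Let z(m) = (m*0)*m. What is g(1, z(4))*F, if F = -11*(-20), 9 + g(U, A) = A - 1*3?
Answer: -2640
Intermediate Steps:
z(m) = 0 (z(m) = 0*m = 0)
g(U, A) = -12 + A (g(U, A) = -9 + (A - 1*3) = -9 + (A - 3) = -9 + (-3 + A) = -12 + A)
F = 220
g(1, z(4))*F = (-12 + 0)*220 = -12*220 = -2640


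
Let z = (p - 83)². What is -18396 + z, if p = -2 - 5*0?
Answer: -11171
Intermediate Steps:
p = -2 (p = -2 + 0 = -2)
z = 7225 (z = (-2 - 83)² = (-85)² = 7225)
-18396 + z = -18396 + 7225 = -11171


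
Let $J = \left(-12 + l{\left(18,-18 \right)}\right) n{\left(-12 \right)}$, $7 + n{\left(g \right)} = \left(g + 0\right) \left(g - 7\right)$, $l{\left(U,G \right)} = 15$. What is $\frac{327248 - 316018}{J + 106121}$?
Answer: $\frac{5615}{53392} \approx 0.10517$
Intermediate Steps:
$n{\left(g \right)} = -7 + g \left(-7 + g\right)$ ($n{\left(g \right)} = -7 + \left(g + 0\right) \left(g - 7\right) = -7 + g \left(-7 + g\right)$)
$J = 663$ ($J = \left(-12 + 15\right) \left(-7 + \left(-12\right)^{2} - -84\right) = 3 \left(-7 + 144 + 84\right) = 3 \cdot 221 = 663$)
$\frac{327248 - 316018}{J + 106121} = \frac{327248 - 316018}{663 + 106121} = \frac{11230}{106784} = 11230 \cdot \frac{1}{106784} = \frac{5615}{53392}$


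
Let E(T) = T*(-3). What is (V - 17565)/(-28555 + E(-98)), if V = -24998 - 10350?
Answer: 52913/28261 ≈ 1.8723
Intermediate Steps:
E(T) = -3*T
V = -35348
(V - 17565)/(-28555 + E(-98)) = (-35348 - 17565)/(-28555 - 3*(-98)) = -52913/(-28555 + 294) = -52913/(-28261) = -52913*(-1/28261) = 52913/28261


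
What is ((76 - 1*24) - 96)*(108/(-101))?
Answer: 4752/101 ≈ 47.049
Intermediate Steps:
((76 - 1*24) - 96)*(108/(-101)) = ((76 - 24) - 96)*(108*(-1/101)) = (52 - 96)*(-108/101) = -44*(-108/101) = 4752/101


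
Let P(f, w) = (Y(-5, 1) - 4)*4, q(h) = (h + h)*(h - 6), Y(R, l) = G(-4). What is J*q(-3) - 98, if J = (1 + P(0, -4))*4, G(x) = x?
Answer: -6794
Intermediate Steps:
Y(R, l) = -4
q(h) = 2*h*(-6 + h) (q(h) = (2*h)*(-6 + h) = 2*h*(-6 + h))
P(f, w) = -32 (P(f, w) = (-4 - 4)*4 = -8*4 = -32)
J = -124 (J = (1 - 32)*4 = -31*4 = -124)
J*q(-3) - 98 = -248*(-3)*(-6 - 3) - 98 = -248*(-3)*(-9) - 98 = -124*54 - 98 = -6696 - 98 = -6794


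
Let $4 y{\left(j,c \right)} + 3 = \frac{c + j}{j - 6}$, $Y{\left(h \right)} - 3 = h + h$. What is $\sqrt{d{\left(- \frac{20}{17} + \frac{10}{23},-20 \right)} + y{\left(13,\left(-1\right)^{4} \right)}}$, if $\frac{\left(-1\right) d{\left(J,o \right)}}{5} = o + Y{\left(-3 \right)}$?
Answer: $\frac{3 \sqrt{51}}{2} \approx 10.712$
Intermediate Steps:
$Y{\left(h \right)} = 3 + 2 h$ ($Y{\left(h \right)} = 3 + \left(h + h\right) = 3 + 2 h$)
$y{\left(j,c \right)} = - \frac{3}{4} + \frac{c + j}{4 \left(-6 + j\right)}$ ($y{\left(j,c \right)} = - \frac{3}{4} + \frac{\left(c + j\right) \frac{1}{j - 6}}{4} = - \frac{3}{4} + \frac{\left(c + j\right) \frac{1}{-6 + j}}{4} = - \frac{3}{4} + \frac{\frac{1}{-6 + j} \left(c + j\right)}{4} = - \frac{3}{4} + \frac{c + j}{4 \left(-6 + j\right)}$)
$d{\left(J,o \right)} = 15 - 5 o$ ($d{\left(J,o \right)} = - 5 \left(o + \left(3 + 2 \left(-3\right)\right)\right) = - 5 \left(o + \left(3 - 6\right)\right) = - 5 \left(o - 3\right) = - 5 \left(-3 + o\right) = 15 - 5 o$)
$\sqrt{d{\left(- \frac{20}{17} + \frac{10}{23},-20 \right)} + y{\left(13,\left(-1\right)^{4} \right)}} = \sqrt{\left(15 - -100\right) + \frac{18 + \left(-1\right)^{4} - 26}{4 \left(-6 + 13\right)}} = \sqrt{\left(15 + 100\right) + \frac{18 + 1 - 26}{4 \cdot 7}} = \sqrt{115 + \frac{1}{4} \cdot \frac{1}{7} \left(-7\right)} = \sqrt{115 - \frac{1}{4}} = \sqrt{\frac{459}{4}} = \frac{3 \sqrt{51}}{2}$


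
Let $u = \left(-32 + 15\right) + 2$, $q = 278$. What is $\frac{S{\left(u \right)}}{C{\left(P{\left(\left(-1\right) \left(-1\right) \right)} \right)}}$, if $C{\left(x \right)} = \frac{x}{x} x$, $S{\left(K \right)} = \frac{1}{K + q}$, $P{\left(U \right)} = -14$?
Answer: $- \frac{1}{3682} \approx -0.00027159$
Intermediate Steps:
$u = -15$ ($u = -17 + 2 = -15$)
$S{\left(K \right)} = \frac{1}{278 + K}$ ($S{\left(K \right)} = \frac{1}{K + 278} = \frac{1}{278 + K}$)
$C{\left(x \right)} = x$ ($C{\left(x \right)} = 1 x = x$)
$\frac{S{\left(u \right)}}{C{\left(P{\left(\left(-1\right) \left(-1\right) \right)} \right)}} = \frac{1}{\left(278 - 15\right) \left(-14\right)} = \frac{1}{263} \left(- \frac{1}{14}\right) = - \frac{1}{3682}$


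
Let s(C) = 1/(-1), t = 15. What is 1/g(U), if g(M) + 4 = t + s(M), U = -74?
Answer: ⅒ ≈ 0.10000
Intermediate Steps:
s(C) = -1
g(M) = 10 (g(M) = -4 + (15 - 1) = -4 + 14 = 10)
1/g(U) = 1/10 = ⅒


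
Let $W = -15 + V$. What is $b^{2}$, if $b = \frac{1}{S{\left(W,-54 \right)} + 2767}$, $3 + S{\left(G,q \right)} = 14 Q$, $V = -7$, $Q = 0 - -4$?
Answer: $\frac{1}{7952400} \approx 1.2575 \cdot 10^{-7}$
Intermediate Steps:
$Q = 4$ ($Q = 0 + 4 = 4$)
$W = -22$ ($W = -15 - 7 = -22$)
$S{\left(G,q \right)} = 53$ ($S{\left(G,q \right)} = -3 + 14 \cdot 4 = -3 + 56 = 53$)
$b = \frac{1}{2820}$ ($b = \frac{1}{53 + 2767} = \frac{1}{2820} \approx 0.00035461$)
$b^{2} = \left(\frac{1}{2820}\right)^{2} = \frac{1}{7952400}$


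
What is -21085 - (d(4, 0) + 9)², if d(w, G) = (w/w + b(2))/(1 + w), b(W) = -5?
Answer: -528806/25 ≈ -21152.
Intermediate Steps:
d(w, G) = -4/(1 + w) (d(w, G) = (w/w - 5)/(1 + w) = (1 - 5)/(1 + w) = -4/(1 + w))
-21085 - (d(4, 0) + 9)² = -21085 - (-4/(1 + 4) + 9)² = -21085 - (-4/5 + 9)² = -21085 - (-4*⅕ + 9)² = -21085 - (-⅘ + 9)² = -21085 - (41/5)² = -21085 - 1*1681/25 = -21085 - 1681/25 = -528806/25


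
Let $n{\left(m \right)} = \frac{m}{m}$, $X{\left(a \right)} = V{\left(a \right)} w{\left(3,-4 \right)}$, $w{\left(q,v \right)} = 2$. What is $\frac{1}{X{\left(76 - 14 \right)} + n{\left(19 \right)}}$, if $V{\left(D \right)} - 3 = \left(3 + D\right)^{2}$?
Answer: $\frac{1}{8457} \approx 0.00011825$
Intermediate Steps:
$V{\left(D \right)} = 3 + \left(3 + D\right)^{2}$
$X{\left(a \right)} = 6 + 2 \left(3 + a\right)^{2}$ ($X{\left(a \right)} = \left(3 + \left(3 + a\right)^{2}\right) 2 = 6 + 2 \left(3 + a\right)^{2}$)
$n{\left(m \right)} = 1$
$\frac{1}{X{\left(76 - 14 \right)} + n{\left(19 \right)}} = \frac{1}{\left(6 + 2 \left(3 + \left(76 - 14\right)\right)^{2}\right) + 1} = \frac{1}{\left(6 + 2 \left(3 + 62\right)^{2}\right) + 1} = \frac{1}{\left(6 + 2 \cdot 65^{2}\right) + 1} = \frac{1}{\left(6 + 2 \cdot 4225\right) + 1} = \frac{1}{\left(6 + 8450\right) + 1} = \frac{1}{8456 + 1} = \frac{1}{8457}$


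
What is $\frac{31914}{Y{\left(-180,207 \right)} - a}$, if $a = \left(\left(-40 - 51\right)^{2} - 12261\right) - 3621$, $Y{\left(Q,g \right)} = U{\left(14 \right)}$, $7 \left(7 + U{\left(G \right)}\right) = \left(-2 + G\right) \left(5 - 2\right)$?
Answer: $\frac{111699}{26597} \approx 4.1997$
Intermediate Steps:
$U{\left(G \right)} = - \frac{55}{7} + \frac{3 G}{7}$ ($U{\left(G \right)} = -7 + \frac{\left(-2 + G\right) \left(5 - 2\right)}{7} = -7 + \frac{\left(-2 + G\right) 3}{7} = -7 + \frac{-6 + 3 G}{7} = -7 + \left(- \frac{6}{7} + \frac{3 G}{7}\right) = - \frac{55}{7} + \frac{3 G}{7}$)
$Y{\left(Q,g \right)} = - \frac{13}{7}$ ($Y{\left(Q,g \right)} = - \frac{55}{7} + \frac{3}{7} \cdot 14 = - \frac{55}{7} + 6 = - \frac{13}{7}$)
$a = -7601$ ($a = \left(\left(-91\right)^{2} - 12261\right) - 3621 = \left(8281 - 12261\right) - 3621 = -3980 - 3621 = -7601$)
$\frac{31914}{Y{\left(-180,207 \right)} - a} = \frac{31914}{- \frac{13}{7} - -7601} = \frac{31914}{- \frac{13}{7} + 7601} = \frac{31914}{\frac{53194}{7}} = 31914 \cdot \frac{7}{53194} = \frac{111699}{26597}$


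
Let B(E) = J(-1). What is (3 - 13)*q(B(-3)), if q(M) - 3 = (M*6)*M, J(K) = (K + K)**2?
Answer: -990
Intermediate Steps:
J(K) = 4*K**2 (J(K) = (2*K)**2 = 4*K**2)
B(E) = 4 (B(E) = 4*(-1)**2 = 4*1 = 4)
q(M) = 3 + 6*M**2 (q(M) = 3 + (M*6)*M = 3 + (6*M)*M = 3 + 6*M**2)
(3 - 13)*q(B(-3)) = (3 - 13)*(3 + 6*4**2) = -10*(3 + 6*16) = -10*(3 + 96) = -10*99 = -990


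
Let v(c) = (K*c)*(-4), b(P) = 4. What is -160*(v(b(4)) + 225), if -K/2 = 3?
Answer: -51360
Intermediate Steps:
K = -6 (K = -2*3 = -6)
v(c) = 24*c (v(c) = -6*c*(-4) = 24*c)
-160*(v(b(4)) + 225) = -160*(24*4 + 225) = -160*(96 + 225) = -160*321 = -51360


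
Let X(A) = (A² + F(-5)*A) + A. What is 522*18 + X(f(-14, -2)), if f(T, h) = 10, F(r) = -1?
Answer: 9496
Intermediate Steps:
X(A) = A² (X(A) = (A² - A) + A = A²)
522*18 + X(f(-14, -2)) = 522*18 + 10² = 9396 + 100 = 9496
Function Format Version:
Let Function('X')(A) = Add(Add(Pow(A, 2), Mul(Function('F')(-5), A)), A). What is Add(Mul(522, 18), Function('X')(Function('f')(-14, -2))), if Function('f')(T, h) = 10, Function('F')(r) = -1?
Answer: 9496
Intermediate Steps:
Function('X')(A) = Pow(A, 2) (Function('X')(A) = Add(Add(Pow(A, 2), Mul(-1, A)), A) = Pow(A, 2))
Add(Mul(522, 18), Function('X')(Function('f')(-14, -2))) = Add(Mul(522, 18), Pow(10, 2)) = Add(9396, 100) = 9496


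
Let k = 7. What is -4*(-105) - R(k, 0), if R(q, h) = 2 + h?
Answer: 418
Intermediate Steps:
-4*(-105) - R(k, 0) = -4*(-105) - (2 + 0) = 420 - 1*2 = 420 - 2 = 418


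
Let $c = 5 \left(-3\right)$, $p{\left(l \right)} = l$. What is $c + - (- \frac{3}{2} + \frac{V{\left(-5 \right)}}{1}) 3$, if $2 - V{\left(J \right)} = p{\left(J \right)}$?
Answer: $- \frac{63}{2} \approx -31.5$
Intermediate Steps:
$V{\left(J \right)} = 2 - J$
$c = -15$
$c + - (- \frac{3}{2} + \frac{V{\left(-5 \right)}}{1}) 3 = -15 + - (- \frac{3}{2} + \frac{2 - -5}{1}) 3 = -15 + - (\left(-3\right) \frac{1}{2} + \left(2 + 5\right) 1) 3 = -15 + - (- \frac{3}{2} + 7 \cdot 1) 3 = -15 + - (- \frac{3}{2} + 7) 3 = -15 + \left(-1\right) \frac{11}{2} \cdot 3 = -15 - \frac{33}{2} = - \frac{63}{2}$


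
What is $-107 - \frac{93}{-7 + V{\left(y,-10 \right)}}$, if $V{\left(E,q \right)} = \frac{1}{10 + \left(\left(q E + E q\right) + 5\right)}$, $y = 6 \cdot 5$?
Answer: $- \frac{383867}{4096} \approx -93.718$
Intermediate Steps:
$y = 30$
$V{\left(E,q \right)} = \frac{1}{15 + 2 E q}$ ($V{\left(E,q \right)} = \frac{1}{10 + \left(\left(E q + E q\right) + 5\right)} = \frac{1}{10 + \left(2 E q + 5\right)} = \frac{1}{10 + \left(5 + 2 E q\right)} = \frac{1}{15 + 2 E q}$)
$-107 - \frac{93}{-7 + V{\left(y,-10 \right)}} = -107 - \frac{93}{-7 + \frac{1}{15 + 2 \cdot 30 \left(-10\right)}} = -107 - \frac{93}{-7 + \frac{1}{15 - 600}} = -107 - \frac{93}{-7 + \frac{1}{-585}} = -107 - \frac{93}{-7 - \frac{1}{585}} = -107 - \frac{93}{- \frac{4096}{585}} = -107 - - \frac{54405}{4096} = -107 + \frac{54405}{4096} = - \frac{383867}{4096}$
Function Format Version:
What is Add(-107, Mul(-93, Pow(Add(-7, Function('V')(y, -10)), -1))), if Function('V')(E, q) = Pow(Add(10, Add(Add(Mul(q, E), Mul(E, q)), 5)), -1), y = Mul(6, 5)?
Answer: Rational(-383867, 4096) ≈ -93.718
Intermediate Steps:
y = 30
Function('V')(E, q) = Pow(Add(15, Mul(2, E, q)), -1) (Function('V')(E, q) = Pow(Add(10, Add(Add(Mul(E, q), Mul(E, q)), 5)), -1) = Pow(Add(10, Add(Mul(2, E, q), 5)), -1) = Pow(Add(10, Add(5, Mul(2, E, q))), -1) = Pow(Add(15, Mul(2, E, q)), -1))
Add(-107, Mul(-93, Pow(Add(-7, Function('V')(y, -10)), -1))) = Add(-107, Mul(-93, Pow(Add(-7, Pow(Add(15, Mul(2, 30, -10)), -1)), -1))) = Add(-107, Mul(-93, Pow(Add(-7, Pow(Add(15, -600), -1)), -1))) = Add(-107, Mul(-93, Pow(Add(-7, Pow(-585, -1)), -1))) = Add(-107, Mul(-93, Pow(Add(-7, Rational(-1, 585)), -1))) = Add(-107, Mul(-93, Pow(Rational(-4096, 585), -1))) = Add(-107, Mul(-93, Rational(-585, 4096))) = Add(-107, Rational(54405, 4096)) = Rational(-383867, 4096)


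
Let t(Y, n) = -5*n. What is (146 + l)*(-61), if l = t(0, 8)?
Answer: -6466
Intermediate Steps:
l = -40 (l = -5*8 = -40)
(146 + l)*(-61) = (146 - 40)*(-61) = 106*(-61) = -6466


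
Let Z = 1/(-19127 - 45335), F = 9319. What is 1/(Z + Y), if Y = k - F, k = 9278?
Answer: -64462/2642943 ≈ -0.024390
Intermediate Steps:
Z = -1/64462 (Z = 1/(-64462) = -1/64462 ≈ -1.5513e-5)
Y = -41 (Y = 9278 - 1*9319 = 9278 - 9319 = -41)
1/(Z + Y) = 1/(-1/64462 - 41) = 1/(-2642943/64462) = -64462/2642943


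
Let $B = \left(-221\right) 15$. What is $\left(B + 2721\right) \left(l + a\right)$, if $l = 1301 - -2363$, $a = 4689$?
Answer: $-4961682$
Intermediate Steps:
$B = -3315$
$l = 3664$ ($l = 1301 + 2363 = 3664$)
$\left(B + 2721\right) \left(l + a\right) = \left(-3315 + 2721\right) \left(3664 + 4689\right) = \left(-594\right) 8353 = -4961682$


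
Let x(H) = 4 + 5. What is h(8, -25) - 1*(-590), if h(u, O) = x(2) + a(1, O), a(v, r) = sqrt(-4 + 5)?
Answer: 600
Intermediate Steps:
x(H) = 9
a(v, r) = 1 (a(v, r) = sqrt(1) = 1)
h(u, O) = 10 (h(u, O) = 9 + 1 = 10)
h(8, -25) - 1*(-590) = 10 - 1*(-590) = 10 + 590 = 600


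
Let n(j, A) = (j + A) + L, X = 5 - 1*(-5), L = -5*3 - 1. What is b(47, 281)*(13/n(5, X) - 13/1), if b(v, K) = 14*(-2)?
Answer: 728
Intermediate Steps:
L = -16 (L = -15 - 1 = -16)
X = 10 (X = 5 + 5 = 10)
b(v, K) = -28
n(j, A) = -16 + A + j (n(j, A) = (j + A) - 16 = (A + j) - 16 = -16 + A + j)
b(47, 281)*(13/n(5, X) - 13/1) = -28*(13/(-16 + 10 + 5) - 13/1) = -28*(13/(-1) - 13*1) = -28*(13*(-1) - 13) = -28*(-13 - 13) = -28*(-26) = 728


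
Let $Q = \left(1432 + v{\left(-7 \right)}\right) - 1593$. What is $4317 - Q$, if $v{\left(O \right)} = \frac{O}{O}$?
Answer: $4477$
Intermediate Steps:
$v{\left(O \right)} = 1$
$Q = -160$ ($Q = \left(1432 + 1\right) - 1593 = 1433 - 1593 = -160$)
$4317 - Q = 4317 - -160 = 4317 + 160 = 4477$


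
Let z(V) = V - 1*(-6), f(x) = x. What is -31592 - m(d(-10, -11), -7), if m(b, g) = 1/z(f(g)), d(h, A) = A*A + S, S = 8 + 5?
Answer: -31591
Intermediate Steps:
S = 13
z(V) = 6 + V (z(V) = V + 6 = 6 + V)
d(h, A) = 13 + A² (d(h, A) = A*A + 13 = A² + 13 = 13 + A²)
m(b, g) = 1/(6 + g)
-31592 - m(d(-10, -11), -7) = -31592 - 1/(6 - 7) = -31592 - 1/(-1) = -31592 - 1*(-1) = -31592 + 1 = -31591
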